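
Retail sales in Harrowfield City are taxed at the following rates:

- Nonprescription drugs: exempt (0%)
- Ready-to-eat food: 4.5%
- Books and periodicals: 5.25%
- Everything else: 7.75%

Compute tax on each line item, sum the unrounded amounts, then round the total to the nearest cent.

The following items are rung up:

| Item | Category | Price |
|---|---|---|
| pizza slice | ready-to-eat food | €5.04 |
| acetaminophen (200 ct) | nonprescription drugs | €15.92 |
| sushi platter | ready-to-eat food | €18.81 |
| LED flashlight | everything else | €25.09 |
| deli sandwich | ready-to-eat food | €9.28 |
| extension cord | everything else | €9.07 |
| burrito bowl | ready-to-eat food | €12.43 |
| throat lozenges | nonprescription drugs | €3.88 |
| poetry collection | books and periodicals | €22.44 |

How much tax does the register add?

€5.88

Pizza slice €5.04: ready-to-eat food → 4.5% → €0.2268
Acetaminophen (200 ct) €15.92: nonprescription drugs → 0% → €0.00
Sushi platter €18.81: ready-to-eat food → 4.5% → €0.84645
LED flashlight €25.09: everything else → 7.75% → €1.944475
Deli sandwich €9.28: ready-to-eat food → 4.5% → €0.4176
Extension cord €9.07: everything else → 7.75% → €0.702925
Burrito bowl €12.43: ready-to-eat food → 4.5% → €0.55935
Throat lozenges €3.88: nonprescription drugs → 0% → €0.00
Poetry collection €22.44: books and periodicals → 5.25% → €1.1781
Unrounded tax sum = €5.8757 → €5.88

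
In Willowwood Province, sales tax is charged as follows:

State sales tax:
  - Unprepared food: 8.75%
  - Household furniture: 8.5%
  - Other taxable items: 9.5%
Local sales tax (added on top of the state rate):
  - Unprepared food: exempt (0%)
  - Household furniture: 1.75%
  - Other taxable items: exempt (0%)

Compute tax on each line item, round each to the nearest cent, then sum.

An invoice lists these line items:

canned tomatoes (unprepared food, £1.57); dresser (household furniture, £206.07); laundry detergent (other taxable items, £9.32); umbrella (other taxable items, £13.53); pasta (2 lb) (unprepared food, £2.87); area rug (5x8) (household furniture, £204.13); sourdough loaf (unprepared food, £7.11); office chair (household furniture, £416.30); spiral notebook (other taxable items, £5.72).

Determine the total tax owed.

£88.44

Canned tomatoes £1.57: unprepared food → 8.75% + 0% local = 8.75% → £0.14
Dresser £206.07: household furniture → 8.5% + 1.75% local = 10.25% → £21.12
Laundry detergent £9.32: other taxable items → 9.5% + 0% local = 9.5% → £0.89
Umbrella £13.53: other taxable items → 9.5% + 0% local = 9.5% → £1.29
Pasta (2 lb) £2.87: unprepared food → 8.75% + 0% local = 8.75% → £0.25
Area rug (5x8) £204.13: household furniture → 8.5% + 1.75% local = 10.25% → £20.92
Sourdough loaf £7.11: unprepared food → 8.75% + 0% local = 8.75% → £0.62
Office chair £416.30: household furniture → 8.5% + 1.75% local = 10.25% → £42.67
Spiral notebook £5.72: other taxable items → 9.5% + 0% local = 9.5% → £0.54
Total tax = £0.14 + £21.12 + £0.89 + £1.29 + £0.25 + £20.92 + £0.62 + £42.67 + £0.54 = £88.44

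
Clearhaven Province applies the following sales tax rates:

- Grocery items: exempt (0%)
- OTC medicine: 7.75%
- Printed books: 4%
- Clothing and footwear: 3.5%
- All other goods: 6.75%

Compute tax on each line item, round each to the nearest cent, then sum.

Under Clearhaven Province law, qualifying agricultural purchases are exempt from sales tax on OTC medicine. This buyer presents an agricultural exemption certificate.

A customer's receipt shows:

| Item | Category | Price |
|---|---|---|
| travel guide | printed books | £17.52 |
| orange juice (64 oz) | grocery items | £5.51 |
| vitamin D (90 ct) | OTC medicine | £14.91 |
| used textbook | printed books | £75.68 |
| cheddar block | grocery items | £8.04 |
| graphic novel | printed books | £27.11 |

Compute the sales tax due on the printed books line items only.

£4.81

Travel guide £17.52: printed books → 4% → £0.70
Used textbook £75.68: printed books → 4% → £3.03
Graphic novel £27.11: printed books → 4% → £1.08
Tax on printed books = £0.70 + £3.03 + £1.08 = £4.81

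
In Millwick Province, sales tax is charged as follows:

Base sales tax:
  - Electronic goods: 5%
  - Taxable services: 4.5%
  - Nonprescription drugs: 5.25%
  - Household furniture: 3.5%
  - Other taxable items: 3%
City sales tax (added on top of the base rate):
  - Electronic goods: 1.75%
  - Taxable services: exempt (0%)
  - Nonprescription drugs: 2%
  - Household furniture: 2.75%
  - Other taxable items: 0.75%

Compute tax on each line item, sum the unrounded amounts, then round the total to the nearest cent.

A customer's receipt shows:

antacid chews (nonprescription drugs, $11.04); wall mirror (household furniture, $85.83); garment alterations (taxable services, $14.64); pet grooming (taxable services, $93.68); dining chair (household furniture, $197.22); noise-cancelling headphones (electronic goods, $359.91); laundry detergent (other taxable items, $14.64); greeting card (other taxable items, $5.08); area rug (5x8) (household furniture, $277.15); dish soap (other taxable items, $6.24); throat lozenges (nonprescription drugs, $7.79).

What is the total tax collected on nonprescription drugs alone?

$1.37

Antacid chews $11.04: nonprescription drugs → 5.25% + 2% city = 7.25% → $0.8004
Throat lozenges $7.79: nonprescription drugs → 5.25% + 2% city = 7.25% → $0.564775
Tax on nonprescription drugs: unrounded sum = $1.365175 → $1.37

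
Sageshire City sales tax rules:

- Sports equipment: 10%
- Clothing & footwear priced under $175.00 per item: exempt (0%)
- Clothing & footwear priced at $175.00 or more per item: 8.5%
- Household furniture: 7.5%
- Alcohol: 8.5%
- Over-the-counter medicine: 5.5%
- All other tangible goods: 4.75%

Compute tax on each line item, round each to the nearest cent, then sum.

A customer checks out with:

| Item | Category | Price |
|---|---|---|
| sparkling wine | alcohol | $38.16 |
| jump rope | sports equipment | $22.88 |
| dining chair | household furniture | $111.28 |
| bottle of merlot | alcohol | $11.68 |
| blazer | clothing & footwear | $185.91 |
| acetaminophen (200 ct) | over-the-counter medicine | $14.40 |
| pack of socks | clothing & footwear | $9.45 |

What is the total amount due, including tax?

$425.22

Sparkling wine $38.16: alcohol → 8.5% → $3.24
Jump rope $22.88: sports equipment → 10% → $2.29
Dining chair $111.28: household furniture → 7.5% → $8.35
Bottle of merlot $11.68: alcohol → 8.5% → $0.99
Blazer $185.91: clothing & footwear, $175.00 or more → 8.5% → $15.80
Acetaminophen (200 ct) $14.40: over-the-counter medicine → 5.5% → $0.79
Pack of socks $9.45: clothing & footwear, under $175.00 → 0% → $0.00
Subtotal = $393.76; tax = $31.46; total due = $425.22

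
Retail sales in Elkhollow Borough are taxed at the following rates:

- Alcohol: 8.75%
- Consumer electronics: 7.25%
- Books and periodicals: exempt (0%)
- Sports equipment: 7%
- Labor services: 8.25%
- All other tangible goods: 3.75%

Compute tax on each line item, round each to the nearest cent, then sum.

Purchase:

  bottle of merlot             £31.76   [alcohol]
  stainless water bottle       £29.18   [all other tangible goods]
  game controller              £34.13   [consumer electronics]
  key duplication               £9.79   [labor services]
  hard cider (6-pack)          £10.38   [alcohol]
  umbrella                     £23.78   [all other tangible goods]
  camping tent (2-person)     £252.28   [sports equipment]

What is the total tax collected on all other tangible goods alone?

£1.98

Stainless water bottle £29.18: all other tangible goods → 3.75% → £1.09
Umbrella £23.78: all other tangible goods → 3.75% → £0.89
Tax on all other tangible goods = £1.09 + £0.89 = £1.98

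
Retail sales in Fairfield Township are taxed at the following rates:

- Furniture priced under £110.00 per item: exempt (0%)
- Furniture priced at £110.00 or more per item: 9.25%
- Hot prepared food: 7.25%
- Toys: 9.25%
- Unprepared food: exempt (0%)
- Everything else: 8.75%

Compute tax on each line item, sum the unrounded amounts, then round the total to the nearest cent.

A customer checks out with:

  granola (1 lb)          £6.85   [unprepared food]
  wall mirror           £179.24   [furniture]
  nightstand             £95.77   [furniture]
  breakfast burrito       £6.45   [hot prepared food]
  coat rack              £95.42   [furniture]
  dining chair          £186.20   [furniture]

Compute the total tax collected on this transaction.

Granola (1 lb) £6.85: unprepared food → 0% → £0.00
Wall mirror £179.24: furniture, £110.00 or more → 9.25% → £16.5797
Nightstand £95.77: furniture, under £110.00 → 0% → £0.00
Breakfast burrito £6.45: hot prepared food → 7.25% → £0.467625
Coat rack £95.42: furniture, under £110.00 → 0% → £0.00
Dining chair £186.20: furniture, £110.00 or more → 9.25% → £17.2235
Unrounded tax sum = £34.270825 → £34.27

£34.27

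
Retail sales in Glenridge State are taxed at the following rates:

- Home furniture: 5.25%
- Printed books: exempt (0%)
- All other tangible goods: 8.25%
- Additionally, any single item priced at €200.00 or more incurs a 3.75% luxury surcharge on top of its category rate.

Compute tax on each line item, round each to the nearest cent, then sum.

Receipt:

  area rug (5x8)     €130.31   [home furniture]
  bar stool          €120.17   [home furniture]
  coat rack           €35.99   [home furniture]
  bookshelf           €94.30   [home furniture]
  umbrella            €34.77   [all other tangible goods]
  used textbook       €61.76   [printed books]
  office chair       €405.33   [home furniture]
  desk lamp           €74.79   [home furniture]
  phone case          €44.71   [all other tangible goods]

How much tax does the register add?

Area rug (5x8) €130.31: home furniture → 5.25% → €6.84
Bar stool €120.17: home furniture → 5.25% → €6.31
Coat rack €35.99: home furniture → 5.25% → €1.89
Bookshelf €94.30: home furniture → 5.25% → €4.95
Umbrella €34.77: all other tangible goods → 8.25% → €2.87
Used textbook €61.76: printed books → 0% → €0.00
Office chair €405.33: home furniture → 5.25% + 3.75% surcharge = 9% → €36.48
Desk lamp €74.79: home furniture → 5.25% → €3.93
Phone case €44.71: all other tangible goods → 8.25% → €3.69
Total tax = €6.84 + €6.31 + €1.89 + €4.95 + €2.87 + €36.48 + €3.93 + €3.69 = €66.96

€66.96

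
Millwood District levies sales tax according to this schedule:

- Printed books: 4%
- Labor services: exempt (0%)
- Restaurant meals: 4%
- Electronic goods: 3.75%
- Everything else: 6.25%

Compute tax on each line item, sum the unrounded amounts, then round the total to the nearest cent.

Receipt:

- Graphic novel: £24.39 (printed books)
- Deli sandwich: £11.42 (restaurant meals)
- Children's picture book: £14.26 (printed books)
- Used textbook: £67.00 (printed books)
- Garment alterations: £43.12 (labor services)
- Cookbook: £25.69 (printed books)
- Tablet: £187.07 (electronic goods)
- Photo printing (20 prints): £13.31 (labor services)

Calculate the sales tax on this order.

Graphic novel £24.39: printed books → 4% → £0.9756
Deli sandwich £11.42: restaurant meals → 4% → £0.4568
Children's picture book £14.26: printed books → 4% → £0.5704
Used textbook £67.00: printed books → 4% → £2.68
Garment alterations £43.12: labor services → 0% → £0.00
Cookbook £25.69: printed books → 4% → £1.0276
Tablet £187.07: electronic goods → 3.75% → £7.015125
Photo printing (20 prints) £13.31: labor services → 0% → £0.00
Unrounded tax sum = £12.725525 → £12.73

£12.73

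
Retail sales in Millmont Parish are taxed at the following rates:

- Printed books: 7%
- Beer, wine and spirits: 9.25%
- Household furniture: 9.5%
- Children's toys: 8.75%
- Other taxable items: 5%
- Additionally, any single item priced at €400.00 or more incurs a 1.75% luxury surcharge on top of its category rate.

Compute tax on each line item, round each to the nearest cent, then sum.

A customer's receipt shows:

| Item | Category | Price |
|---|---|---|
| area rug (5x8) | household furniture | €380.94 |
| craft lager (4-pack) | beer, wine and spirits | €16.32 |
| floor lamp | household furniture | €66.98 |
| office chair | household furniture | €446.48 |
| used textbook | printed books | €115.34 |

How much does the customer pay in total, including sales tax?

€1128.42

Area rug (5x8) €380.94: household furniture → 9.5% → €36.19
Craft lager (4-pack) €16.32: beer, wine and spirits → 9.25% → €1.51
Floor lamp €66.98: household furniture → 9.5% → €6.36
Office chair €446.48: household furniture → 9.5% + 1.75% surcharge = 11.25% → €50.23
Used textbook €115.34: printed books → 7% → €8.07
Subtotal = €1026.06; tax = €102.36; total due = €1128.42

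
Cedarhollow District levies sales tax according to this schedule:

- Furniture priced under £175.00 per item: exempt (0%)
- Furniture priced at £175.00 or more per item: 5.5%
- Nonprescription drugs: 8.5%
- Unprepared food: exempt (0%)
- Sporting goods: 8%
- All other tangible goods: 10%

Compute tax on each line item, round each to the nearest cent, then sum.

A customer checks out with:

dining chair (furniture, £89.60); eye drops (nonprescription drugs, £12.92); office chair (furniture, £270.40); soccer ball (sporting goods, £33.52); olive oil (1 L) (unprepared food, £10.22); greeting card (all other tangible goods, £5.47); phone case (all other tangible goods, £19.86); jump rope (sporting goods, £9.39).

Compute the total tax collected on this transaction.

Dining chair £89.60: furniture, under £175.00 → 0% → £0.00
Eye drops £12.92: nonprescription drugs → 8.5% → £1.10
Office chair £270.40: furniture, £175.00 or more → 5.5% → £14.87
Soccer ball £33.52: sporting goods → 8% → £2.68
Olive oil (1 L) £10.22: unprepared food → 0% → £0.00
Greeting card £5.47: all other tangible goods → 10% → £0.55
Phone case £19.86: all other tangible goods → 10% → £1.99
Jump rope £9.39: sporting goods → 8% → £0.75
Total tax = £1.10 + £14.87 + £2.68 + £0.55 + £1.99 + £0.75 = £21.94

£21.94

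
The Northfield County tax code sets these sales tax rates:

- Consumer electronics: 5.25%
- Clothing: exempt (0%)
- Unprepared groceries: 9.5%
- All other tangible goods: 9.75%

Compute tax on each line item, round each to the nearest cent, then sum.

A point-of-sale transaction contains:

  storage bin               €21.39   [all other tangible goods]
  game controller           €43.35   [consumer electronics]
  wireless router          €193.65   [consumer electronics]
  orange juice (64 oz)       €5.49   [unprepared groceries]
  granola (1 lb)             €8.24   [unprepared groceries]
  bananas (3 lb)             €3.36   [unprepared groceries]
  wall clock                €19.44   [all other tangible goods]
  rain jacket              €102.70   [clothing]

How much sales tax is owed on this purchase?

Storage bin €21.39: all other tangible goods → 9.75% → €2.09
Game controller €43.35: consumer electronics → 5.25% → €2.28
Wireless router €193.65: consumer electronics → 5.25% → €10.17
Orange juice (64 oz) €5.49: unprepared groceries → 9.5% → €0.52
Granola (1 lb) €8.24: unprepared groceries → 9.5% → €0.78
Bananas (3 lb) €3.36: unprepared groceries → 9.5% → €0.32
Wall clock €19.44: all other tangible goods → 9.75% → €1.90
Rain jacket €102.70: clothing → 0% → €0.00
Total tax = €2.09 + €2.28 + €10.17 + €0.52 + €0.78 + €0.32 + €1.90 = €18.06

€18.06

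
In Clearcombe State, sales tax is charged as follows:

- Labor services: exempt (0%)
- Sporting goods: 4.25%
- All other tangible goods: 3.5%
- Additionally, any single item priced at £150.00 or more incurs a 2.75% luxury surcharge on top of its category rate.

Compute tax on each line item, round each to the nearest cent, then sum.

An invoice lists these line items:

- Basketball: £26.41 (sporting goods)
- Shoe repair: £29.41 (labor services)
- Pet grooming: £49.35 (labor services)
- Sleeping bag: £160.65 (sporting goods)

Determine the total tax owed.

£12.37

Basketball £26.41: sporting goods → 4.25% → £1.12
Shoe repair £29.41: labor services → 0% → £0.00
Pet grooming £49.35: labor services → 0% → £0.00
Sleeping bag £160.65: sporting goods → 4.25% + 2.75% surcharge = 7% → £11.25
Total tax = £1.12 + £11.25 = £12.37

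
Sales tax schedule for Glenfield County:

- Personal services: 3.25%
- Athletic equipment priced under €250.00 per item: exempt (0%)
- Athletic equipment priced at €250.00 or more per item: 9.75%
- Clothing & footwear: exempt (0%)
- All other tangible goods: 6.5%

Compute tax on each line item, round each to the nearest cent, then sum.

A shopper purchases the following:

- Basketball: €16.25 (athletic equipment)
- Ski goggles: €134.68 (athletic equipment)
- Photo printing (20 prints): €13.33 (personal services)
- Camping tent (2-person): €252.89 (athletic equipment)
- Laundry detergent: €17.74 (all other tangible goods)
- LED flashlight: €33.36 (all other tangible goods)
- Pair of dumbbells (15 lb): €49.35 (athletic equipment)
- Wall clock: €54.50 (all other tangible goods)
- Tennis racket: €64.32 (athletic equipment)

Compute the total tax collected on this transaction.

€31.95

Basketball €16.25: athletic equipment, under €250.00 → 0% → €0.00
Ski goggles €134.68: athletic equipment, under €250.00 → 0% → €0.00
Photo printing (20 prints) €13.33: personal services → 3.25% → €0.43
Camping tent (2-person) €252.89: athletic equipment, €250.00 or more → 9.75% → €24.66
Laundry detergent €17.74: all other tangible goods → 6.5% → €1.15
LED flashlight €33.36: all other tangible goods → 6.5% → €2.17
Pair of dumbbells (15 lb) €49.35: athletic equipment, under €250.00 → 0% → €0.00
Wall clock €54.50: all other tangible goods → 6.5% → €3.54
Tennis racket €64.32: athletic equipment, under €250.00 → 0% → €0.00
Total tax = €0.43 + €24.66 + €1.15 + €2.17 + €3.54 = €31.95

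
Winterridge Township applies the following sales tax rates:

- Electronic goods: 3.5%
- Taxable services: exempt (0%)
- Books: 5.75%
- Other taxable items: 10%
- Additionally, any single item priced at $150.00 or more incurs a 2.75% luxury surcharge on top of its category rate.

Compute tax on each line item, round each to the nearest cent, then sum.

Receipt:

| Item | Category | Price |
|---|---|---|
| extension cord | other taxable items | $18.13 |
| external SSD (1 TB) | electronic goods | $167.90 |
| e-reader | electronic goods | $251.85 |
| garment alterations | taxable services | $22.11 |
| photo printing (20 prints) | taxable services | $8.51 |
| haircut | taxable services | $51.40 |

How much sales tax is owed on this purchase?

Extension cord $18.13: other taxable items → 10% → $1.81
External SSD (1 TB) $167.90: electronic goods → 3.5% + 2.75% surcharge = 6.25% → $10.49
E-reader $251.85: electronic goods → 3.5% + 2.75% surcharge = 6.25% → $15.74
Garment alterations $22.11: taxable services → 0% → $0.00
Photo printing (20 prints) $8.51: taxable services → 0% → $0.00
Haircut $51.40: taxable services → 0% → $0.00
Total tax = $1.81 + $10.49 + $15.74 = $28.04

$28.04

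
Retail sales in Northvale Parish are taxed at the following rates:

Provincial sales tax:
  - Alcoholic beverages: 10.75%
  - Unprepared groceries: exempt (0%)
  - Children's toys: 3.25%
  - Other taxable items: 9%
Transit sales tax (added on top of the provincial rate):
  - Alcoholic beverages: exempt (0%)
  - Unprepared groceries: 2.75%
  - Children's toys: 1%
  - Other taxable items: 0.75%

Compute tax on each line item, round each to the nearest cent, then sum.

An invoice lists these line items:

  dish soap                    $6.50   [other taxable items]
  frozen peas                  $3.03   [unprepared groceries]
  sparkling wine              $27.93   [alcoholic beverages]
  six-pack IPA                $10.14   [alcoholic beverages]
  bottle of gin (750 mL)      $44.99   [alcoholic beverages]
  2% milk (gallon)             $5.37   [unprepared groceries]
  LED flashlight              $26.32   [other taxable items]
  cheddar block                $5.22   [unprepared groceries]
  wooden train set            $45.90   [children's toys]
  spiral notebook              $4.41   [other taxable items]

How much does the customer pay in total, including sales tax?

$194.69

Dish soap $6.50: other taxable items → 9% + 0.75% transit = 9.75% → $0.63
Frozen peas $3.03: unprepared groceries → 0% + 2.75% transit = 2.75% → $0.08
Sparkling wine $27.93: alcoholic beverages → 10.75% + 0% transit = 10.75% → $3.00
Six-pack IPA $10.14: alcoholic beverages → 10.75% + 0% transit = 10.75% → $1.09
Bottle of gin (750 mL) $44.99: alcoholic beverages → 10.75% + 0% transit = 10.75% → $4.84
2% milk (gallon) $5.37: unprepared groceries → 0% + 2.75% transit = 2.75% → $0.15
LED flashlight $26.32: other taxable items → 9% + 0.75% transit = 9.75% → $2.57
Cheddar block $5.22: unprepared groceries → 0% + 2.75% transit = 2.75% → $0.14
Wooden train set $45.90: children's toys → 3.25% + 1% transit = 4.25% → $1.95
Spiral notebook $4.41: other taxable items → 9% + 0.75% transit = 9.75% → $0.43
Subtotal = $179.81; tax = $14.88; total due = $194.69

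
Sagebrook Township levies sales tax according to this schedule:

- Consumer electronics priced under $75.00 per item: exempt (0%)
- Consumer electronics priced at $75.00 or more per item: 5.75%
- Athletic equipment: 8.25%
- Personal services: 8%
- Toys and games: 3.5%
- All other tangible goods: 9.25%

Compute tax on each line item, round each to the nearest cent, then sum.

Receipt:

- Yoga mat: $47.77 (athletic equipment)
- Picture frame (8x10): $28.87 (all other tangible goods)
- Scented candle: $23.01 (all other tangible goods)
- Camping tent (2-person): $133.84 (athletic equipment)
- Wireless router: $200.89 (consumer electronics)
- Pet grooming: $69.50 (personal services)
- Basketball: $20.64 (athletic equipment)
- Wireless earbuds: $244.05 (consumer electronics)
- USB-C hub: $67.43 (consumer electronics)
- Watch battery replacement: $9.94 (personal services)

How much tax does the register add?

$53.42

Yoga mat $47.77: athletic equipment → 8.25% → $3.94
Picture frame (8x10) $28.87: all other tangible goods → 9.25% → $2.67
Scented candle $23.01: all other tangible goods → 9.25% → $2.13
Camping tent (2-person) $133.84: athletic equipment → 8.25% → $11.04
Wireless router $200.89: consumer electronics, $75.00 or more → 5.75% → $11.55
Pet grooming $69.50: personal services → 8% → $5.56
Basketball $20.64: athletic equipment → 8.25% → $1.70
Wireless earbuds $244.05: consumer electronics, $75.00 or more → 5.75% → $14.03
USB-C hub $67.43: consumer electronics, under $75.00 → 0% → $0.00
Watch battery replacement $9.94: personal services → 8% → $0.80
Total tax = $3.94 + $2.67 + $2.13 + $11.04 + $11.55 + $5.56 + $1.70 + $14.03 + $0.80 = $53.42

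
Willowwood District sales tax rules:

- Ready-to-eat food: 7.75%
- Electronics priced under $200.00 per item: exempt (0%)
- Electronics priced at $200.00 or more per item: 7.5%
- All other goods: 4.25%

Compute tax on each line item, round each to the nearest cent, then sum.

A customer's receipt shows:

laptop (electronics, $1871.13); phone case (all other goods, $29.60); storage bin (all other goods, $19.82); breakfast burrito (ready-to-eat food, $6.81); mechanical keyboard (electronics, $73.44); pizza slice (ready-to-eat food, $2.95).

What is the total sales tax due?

Laptop $1871.13: electronics, $200.00 or more → 7.5% → $140.33
Phone case $29.60: all other goods → 4.25% → $1.26
Storage bin $19.82: all other goods → 4.25% → $0.84
Breakfast burrito $6.81: ready-to-eat food → 7.75% → $0.53
Mechanical keyboard $73.44: electronics, under $200.00 → 0% → $0.00
Pizza slice $2.95: ready-to-eat food → 7.75% → $0.23
Total tax = $140.33 + $1.26 + $0.84 + $0.53 + $0.23 = $143.19

$143.19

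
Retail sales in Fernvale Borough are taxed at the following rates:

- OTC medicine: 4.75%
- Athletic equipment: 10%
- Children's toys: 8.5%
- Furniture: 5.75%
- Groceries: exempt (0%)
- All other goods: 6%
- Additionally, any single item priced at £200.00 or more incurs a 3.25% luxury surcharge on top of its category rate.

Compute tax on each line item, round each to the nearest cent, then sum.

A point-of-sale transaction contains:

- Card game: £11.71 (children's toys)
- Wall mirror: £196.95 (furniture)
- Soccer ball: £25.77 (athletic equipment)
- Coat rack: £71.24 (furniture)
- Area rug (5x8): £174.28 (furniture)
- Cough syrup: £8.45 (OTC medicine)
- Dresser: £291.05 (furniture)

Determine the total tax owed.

Card game £11.71: children's toys → 8.5% → £1.00
Wall mirror £196.95: furniture → 5.75% → £11.32
Soccer ball £25.77: athletic equipment → 10% → £2.58
Coat rack £71.24: furniture → 5.75% → £4.10
Area rug (5x8) £174.28: furniture → 5.75% → £10.02
Cough syrup £8.45: OTC medicine → 4.75% → £0.40
Dresser £291.05: furniture → 5.75% + 3.25% surcharge = 9% → £26.19
Total tax = £1.00 + £11.32 + £2.58 + £4.10 + £10.02 + £0.40 + £26.19 = £55.61

£55.61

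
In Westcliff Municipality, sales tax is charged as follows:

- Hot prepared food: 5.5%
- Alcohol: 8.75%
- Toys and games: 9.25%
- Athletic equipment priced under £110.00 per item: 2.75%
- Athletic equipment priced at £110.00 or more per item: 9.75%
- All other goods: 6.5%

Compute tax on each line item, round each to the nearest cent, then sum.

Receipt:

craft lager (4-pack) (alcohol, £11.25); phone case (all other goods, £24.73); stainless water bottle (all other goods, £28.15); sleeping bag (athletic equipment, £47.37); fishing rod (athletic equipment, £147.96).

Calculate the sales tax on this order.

Craft lager (4-pack) £11.25: alcohol → 8.75% → £0.98
Phone case £24.73: all other goods → 6.5% → £1.61
Stainless water bottle £28.15: all other goods → 6.5% → £1.83
Sleeping bag £47.37: athletic equipment, under £110.00 → 2.75% → £1.30
Fishing rod £147.96: athletic equipment, £110.00 or more → 9.75% → £14.43
Total tax = £0.98 + £1.61 + £1.83 + £1.30 + £14.43 = £20.15

£20.15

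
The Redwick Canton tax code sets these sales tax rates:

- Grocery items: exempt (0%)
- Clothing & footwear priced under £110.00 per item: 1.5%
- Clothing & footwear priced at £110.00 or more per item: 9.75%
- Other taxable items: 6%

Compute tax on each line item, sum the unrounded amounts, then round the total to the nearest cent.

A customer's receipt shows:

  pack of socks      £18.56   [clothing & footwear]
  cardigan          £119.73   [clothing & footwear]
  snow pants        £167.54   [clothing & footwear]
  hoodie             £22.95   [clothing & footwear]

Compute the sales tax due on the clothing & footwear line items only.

Pack of socks £18.56: clothing & footwear, under £110.00 → 1.5% → £0.2784
Cardigan £119.73: clothing & footwear, £110.00 or more → 9.75% → £11.673675
Snow pants £167.54: clothing & footwear, £110.00 or more → 9.75% → £16.33515
Hoodie £22.95: clothing & footwear, under £110.00 → 1.5% → £0.34425
Tax on clothing & footwear: unrounded sum = £28.631475 → £28.63

£28.63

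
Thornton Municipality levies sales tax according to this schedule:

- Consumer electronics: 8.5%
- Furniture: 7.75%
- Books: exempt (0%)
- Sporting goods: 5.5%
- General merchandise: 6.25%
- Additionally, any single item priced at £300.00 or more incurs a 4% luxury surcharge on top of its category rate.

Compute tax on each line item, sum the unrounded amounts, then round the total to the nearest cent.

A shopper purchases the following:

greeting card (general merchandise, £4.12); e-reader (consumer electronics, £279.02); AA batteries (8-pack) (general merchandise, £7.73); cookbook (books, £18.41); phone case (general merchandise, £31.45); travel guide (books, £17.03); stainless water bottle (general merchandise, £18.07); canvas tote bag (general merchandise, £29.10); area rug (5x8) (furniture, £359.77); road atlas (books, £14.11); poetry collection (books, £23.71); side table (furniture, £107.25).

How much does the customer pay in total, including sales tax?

Greeting card £4.12: general merchandise → 6.25% → £0.2575
E-reader £279.02: consumer electronics → 8.5% → £23.7167
AA batteries (8-pack) £7.73: general merchandise → 6.25% → £0.483125
Cookbook £18.41: books → 0% → £0.00
Phone case £31.45: general merchandise → 6.25% → £1.965625
Travel guide £17.03: books → 0% → £0.00
Stainless water bottle £18.07: general merchandise → 6.25% → £1.129375
Canvas tote bag £29.10: general merchandise → 6.25% → £1.81875
Area rug (5x8) £359.77: furniture → 7.75% + 4% surcharge = 11.75% → £42.272975
Road atlas £14.11: books → 0% → £0.00
Poetry collection £23.71: books → 0% → £0.00
Side table £107.25: furniture → 7.75% → £8.311875
Subtotal = £909.77; unrounded tax = £79.955925 → £79.96; total due = £989.73

£989.73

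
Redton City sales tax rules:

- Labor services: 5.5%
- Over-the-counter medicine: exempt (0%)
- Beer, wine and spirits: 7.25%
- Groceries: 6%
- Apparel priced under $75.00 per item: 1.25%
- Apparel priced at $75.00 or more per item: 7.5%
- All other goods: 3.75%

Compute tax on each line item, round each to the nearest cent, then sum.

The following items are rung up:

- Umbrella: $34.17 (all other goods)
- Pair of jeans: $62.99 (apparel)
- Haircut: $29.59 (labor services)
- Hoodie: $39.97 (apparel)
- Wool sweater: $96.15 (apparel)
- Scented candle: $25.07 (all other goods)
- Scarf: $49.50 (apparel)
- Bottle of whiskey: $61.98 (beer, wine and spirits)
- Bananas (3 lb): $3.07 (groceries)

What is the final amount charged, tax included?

$420.13

Umbrella $34.17: all other goods → 3.75% → $1.28
Pair of jeans $62.99: apparel, under $75.00 → 1.25% → $0.79
Haircut $29.59: labor services → 5.5% → $1.63
Hoodie $39.97: apparel, under $75.00 → 1.25% → $0.50
Wool sweater $96.15: apparel, $75.00 or more → 7.5% → $7.21
Scented candle $25.07: all other goods → 3.75% → $0.94
Scarf $49.50: apparel, under $75.00 → 1.25% → $0.62
Bottle of whiskey $61.98: beer, wine and spirits → 7.25% → $4.49
Bananas (3 lb) $3.07: groceries → 6% → $0.18
Subtotal = $402.49; tax = $17.64; total due = $420.13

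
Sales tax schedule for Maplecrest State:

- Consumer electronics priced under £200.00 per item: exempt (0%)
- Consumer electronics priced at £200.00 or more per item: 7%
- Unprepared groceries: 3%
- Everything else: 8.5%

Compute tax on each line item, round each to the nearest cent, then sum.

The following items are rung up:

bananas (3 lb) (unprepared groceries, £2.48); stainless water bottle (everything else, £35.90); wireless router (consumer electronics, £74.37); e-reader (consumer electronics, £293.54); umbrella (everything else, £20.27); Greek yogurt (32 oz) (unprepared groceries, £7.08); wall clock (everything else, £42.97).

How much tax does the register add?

Bananas (3 lb) £2.48: unprepared groceries → 3% → £0.07
Stainless water bottle £35.90: everything else → 8.5% → £3.05
Wireless router £74.37: consumer electronics, under £200.00 → 0% → £0.00
E-reader £293.54: consumer electronics, £200.00 or more → 7% → £20.55
Umbrella £20.27: everything else → 8.5% → £1.72
Greek yogurt (32 oz) £7.08: unprepared groceries → 3% → £0.21
Wall clock £42.97: everything else → 8.5% → £3.65
Total tax = £0.07 + £3.05 + £20.55 + £1.72 + £0.21 + £3.65 = £29.25

£29.25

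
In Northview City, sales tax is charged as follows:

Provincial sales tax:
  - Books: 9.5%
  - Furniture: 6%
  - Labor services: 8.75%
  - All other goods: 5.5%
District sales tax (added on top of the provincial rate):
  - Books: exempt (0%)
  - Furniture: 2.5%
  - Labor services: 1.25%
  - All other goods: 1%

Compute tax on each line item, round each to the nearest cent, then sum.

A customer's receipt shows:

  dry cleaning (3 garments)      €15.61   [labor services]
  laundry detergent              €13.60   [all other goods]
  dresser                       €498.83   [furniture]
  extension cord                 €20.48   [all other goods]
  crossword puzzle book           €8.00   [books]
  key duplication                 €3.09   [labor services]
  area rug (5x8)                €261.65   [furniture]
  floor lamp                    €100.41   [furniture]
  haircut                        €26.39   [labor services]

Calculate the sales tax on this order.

Dry cleaning (3 garments) €15.61: labor services → 8.75% + 1.25% district = 10% → €1.56
Laundry detergent €13.60: all other goods → 5.5% + 1% district = 6.5% → €0.88
Dresser €498.83: furniture → 6% + 2.5% district = 8.5% → €42.40
Extension cord €20.48: all other goods → 5.5% + 1% district = 6.5% → €1.33
Crossword puzzle book €8.00: books → 9.5% + 0% district = 9.5% → €0.76
Key duplication €3.09: labor services → 8.75% + 1.25% district = 10% → €0.31
Area rug (5x8) €261.65: furniture → 6% + 2.5% district = 8.5% → €22.24
Floor lamp €100.41: furniture → 6% + 2.5% district = 8.5% → €8.53
Haircut €26.39: labor services → 8.75% + 1.25% district = 10% → €2.64
Total tax = €1.56 + €0.88 + €42.40 + €1.33 + €0.76 + €0.31 + €22.24 + €8.53 + €2.64 = €80.65

€80.65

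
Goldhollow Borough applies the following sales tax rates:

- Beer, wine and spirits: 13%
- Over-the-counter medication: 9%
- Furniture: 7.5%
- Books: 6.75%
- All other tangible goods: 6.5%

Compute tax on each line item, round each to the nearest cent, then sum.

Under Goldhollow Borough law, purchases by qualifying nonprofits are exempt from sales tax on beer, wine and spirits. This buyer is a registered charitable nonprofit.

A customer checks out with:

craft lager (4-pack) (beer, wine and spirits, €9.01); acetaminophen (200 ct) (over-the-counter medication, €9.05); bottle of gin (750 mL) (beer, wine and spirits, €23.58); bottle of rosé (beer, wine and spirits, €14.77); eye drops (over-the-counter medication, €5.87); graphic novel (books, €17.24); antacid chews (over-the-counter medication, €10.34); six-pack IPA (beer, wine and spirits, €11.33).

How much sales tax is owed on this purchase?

€3.43

Craft lager (4-pack) €9.01: beer, wine and spirits, buyer-exempt → 0% → €0.00
Acetaminophen (200 ct) €9.05: over-the-counter medication → 9% → €0.81
Bottle of gin (750 mL) €23.58: beer, wine and spirits, buyer-exempt → 0% → €0.00
Bottle of rosé €14.77: beer, wine and spirits, buyer-exempt → 0% → €0.00
Eye drops €5.87: over-the-counter medication → 9% → €0.53
Graphic novel €17.24: books → 6.75% → €1.16
Antacid chews €10.34: over-the-counter medication → 9% → €0.93
Six-pack IPA €11.33: beer, wine and spirits, buyer-exempt → 0% → €0.00
Total tax = €0.81 + €0.53 + €1.16 + €0.93 = €3.43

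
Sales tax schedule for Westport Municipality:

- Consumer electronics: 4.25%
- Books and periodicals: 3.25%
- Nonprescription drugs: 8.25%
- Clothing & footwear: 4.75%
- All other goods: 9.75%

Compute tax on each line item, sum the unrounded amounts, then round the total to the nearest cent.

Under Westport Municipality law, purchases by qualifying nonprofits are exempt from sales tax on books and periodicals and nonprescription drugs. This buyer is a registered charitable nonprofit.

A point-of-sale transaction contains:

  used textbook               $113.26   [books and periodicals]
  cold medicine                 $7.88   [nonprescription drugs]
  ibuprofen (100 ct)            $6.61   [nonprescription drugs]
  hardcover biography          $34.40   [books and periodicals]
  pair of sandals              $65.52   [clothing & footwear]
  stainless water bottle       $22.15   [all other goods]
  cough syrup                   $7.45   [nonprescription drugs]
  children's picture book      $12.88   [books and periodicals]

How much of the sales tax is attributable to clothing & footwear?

$3.11

Pair of sandals $65.52: clothing & footwear → 4.75% → $3.1122
Tax on clothing & footwear: unrounded sum = $3.1122 → $3.11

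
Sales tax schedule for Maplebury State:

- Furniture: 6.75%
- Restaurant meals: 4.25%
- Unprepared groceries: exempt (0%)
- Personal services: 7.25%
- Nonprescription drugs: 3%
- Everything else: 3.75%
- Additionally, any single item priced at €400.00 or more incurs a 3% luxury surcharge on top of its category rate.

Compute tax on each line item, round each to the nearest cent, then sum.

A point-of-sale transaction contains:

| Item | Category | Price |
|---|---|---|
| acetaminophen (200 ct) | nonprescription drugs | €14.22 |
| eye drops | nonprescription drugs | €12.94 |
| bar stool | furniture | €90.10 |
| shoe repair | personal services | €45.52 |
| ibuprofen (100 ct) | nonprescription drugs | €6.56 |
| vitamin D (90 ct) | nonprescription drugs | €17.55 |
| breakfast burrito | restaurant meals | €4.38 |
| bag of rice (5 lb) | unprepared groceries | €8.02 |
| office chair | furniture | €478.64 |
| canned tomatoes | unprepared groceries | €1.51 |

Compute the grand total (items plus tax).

€737.23

Acetaminophen (200 ct) €14.22: nonprescription drugs → 3% → €0.43
Eye drops €12.94: nonprescription drugs → 3% → €0.39
Bar stool €90.10: furniture → 6.75% → €6.08
Shoe repair €45.52: personal services → 7.25% → €3.30
Ibuprofen (100 ct) €6.56: nonprescription drugs → 3% → €0.20
Vitamin D (90 ct) €17.55: nonprescription drugs → 3% → €0.53
Breakfast burrito €4.38: restaurant meals → 4.25% → €0.19
Bag of rice (5 lb) €8.02: unprepared groceries → 0% → €0.00
Office chair €478.64: furniture → 6.75% + 3% surcharge = 9.75% → €46.67
Canned tomatoes €1.51: unprepared groceries → 0% → €0.00
Subtotal = €679.44; tax = €57.79; total due = €737.23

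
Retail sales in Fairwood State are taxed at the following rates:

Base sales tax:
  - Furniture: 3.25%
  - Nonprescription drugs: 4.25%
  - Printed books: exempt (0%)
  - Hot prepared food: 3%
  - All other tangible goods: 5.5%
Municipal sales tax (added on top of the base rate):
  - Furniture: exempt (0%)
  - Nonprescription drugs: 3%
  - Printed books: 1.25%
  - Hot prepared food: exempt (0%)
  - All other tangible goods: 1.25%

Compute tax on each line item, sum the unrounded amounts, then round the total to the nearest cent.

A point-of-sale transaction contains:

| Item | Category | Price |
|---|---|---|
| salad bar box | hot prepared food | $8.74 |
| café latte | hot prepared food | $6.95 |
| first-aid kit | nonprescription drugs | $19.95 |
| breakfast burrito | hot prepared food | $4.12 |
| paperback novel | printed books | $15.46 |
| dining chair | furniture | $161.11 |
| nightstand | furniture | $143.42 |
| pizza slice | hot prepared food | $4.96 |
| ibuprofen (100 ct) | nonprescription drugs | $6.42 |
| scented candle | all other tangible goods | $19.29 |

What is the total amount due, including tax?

$404.47

Salad bar box $8.74: hot prepared food → 3% + 0% municipal = 3% → $0.2622
Café latte $6.95: hot prepared food → 3% + 0% municipal = 3% → $0.2085
First-aid kit $19.95: nonprescription drugs → 4.25% + 3% municipal = 7.25% → $1.446375
Breakfast burrito $4.12: hot prepared food → 3% + 0% municipal = 3% → $0.1236
Paperback novel $15.46: printed books → 0% + 1.25% municipal = 1.25% → $0.19325
Dining chair $161.11: furniture → 3.25% + 0% municipal = 3.25% → $5.236075
Nightstand $143.42: furniture → 3.25% + 0% municipal = 3.25% → $4.66115
Pizza slice $4.96: hot prepared food → 3% + 0% municipal = 3% → $0.1488
Ibuprofen (100 ct) $6.42: nonprescription drugs → 4.25% + 3% municipal = 7.25% → $0.46545
Scented candle $19.29: all other tangible goods → 5.5% + 1.25% municipal = 6.75% → $1.302075
Subtotal = $390.42; unrounded tax = $14.047475 → $14.05; total due = $404.47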